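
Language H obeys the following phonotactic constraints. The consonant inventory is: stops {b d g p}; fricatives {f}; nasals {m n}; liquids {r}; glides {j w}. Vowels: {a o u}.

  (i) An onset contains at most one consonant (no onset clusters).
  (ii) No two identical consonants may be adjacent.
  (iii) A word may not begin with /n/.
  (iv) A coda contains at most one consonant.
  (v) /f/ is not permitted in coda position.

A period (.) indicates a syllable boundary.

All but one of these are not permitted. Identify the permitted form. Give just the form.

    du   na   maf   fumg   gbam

du

du — σ1 onset /d/, coda /∅/ ok → permitted
na — violates constraint (iii): word begins with /n/ → not permitted
maf — violates constraint (v): syllable 1 coda contains /f/ → not permitted
fumg — violates constraint (iv): syllable 1 coda /mg/ has 2 consonants (> 1) → not permitted
gbam — violates constraint (i): syllable 1 onset /gb/ has 2 consonants (> 1) → not permitted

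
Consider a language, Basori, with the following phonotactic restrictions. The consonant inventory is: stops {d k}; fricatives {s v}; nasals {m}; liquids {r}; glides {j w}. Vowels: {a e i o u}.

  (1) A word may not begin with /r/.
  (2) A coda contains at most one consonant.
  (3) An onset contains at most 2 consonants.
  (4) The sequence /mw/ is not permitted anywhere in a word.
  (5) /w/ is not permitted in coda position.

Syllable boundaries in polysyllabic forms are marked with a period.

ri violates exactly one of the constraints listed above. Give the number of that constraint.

ri: word begins with /r/.
This is a violation of constraint 1: "A word may not begin with /r/."
The remaining constraints (2, 3, 4, 5) are satisfied.

1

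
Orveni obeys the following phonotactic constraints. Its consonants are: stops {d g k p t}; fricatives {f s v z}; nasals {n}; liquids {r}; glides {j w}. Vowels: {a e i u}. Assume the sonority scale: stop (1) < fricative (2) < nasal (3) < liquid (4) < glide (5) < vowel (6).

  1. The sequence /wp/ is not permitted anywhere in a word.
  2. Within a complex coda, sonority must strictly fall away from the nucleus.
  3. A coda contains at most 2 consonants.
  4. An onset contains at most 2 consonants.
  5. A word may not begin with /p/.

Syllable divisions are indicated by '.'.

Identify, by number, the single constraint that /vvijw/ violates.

2

/vvijw/: syllable 1 coda /jw/: /j/ (glide, 5) → /w/ (glide, 5) does not fall.
This is a violation of constraint 2: "Within a complex coda, sonority must strictly fall away from the nucleus."
The remaining constraints (1, 3, 4, 5) are satisfied.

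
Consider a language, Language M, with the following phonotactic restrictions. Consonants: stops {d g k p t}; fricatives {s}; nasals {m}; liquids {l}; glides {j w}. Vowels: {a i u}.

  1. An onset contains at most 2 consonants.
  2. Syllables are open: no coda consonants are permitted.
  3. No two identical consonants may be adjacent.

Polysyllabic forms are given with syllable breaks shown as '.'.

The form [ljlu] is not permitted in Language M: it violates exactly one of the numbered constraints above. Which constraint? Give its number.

1

[ljlu]: syllable 1 onset /ljl/ has 3 consonants (> 2).
This is a violation of constraint 1: "An onset contains at most 2 consonants."
The remaining constraints (2, 3) are satisfied.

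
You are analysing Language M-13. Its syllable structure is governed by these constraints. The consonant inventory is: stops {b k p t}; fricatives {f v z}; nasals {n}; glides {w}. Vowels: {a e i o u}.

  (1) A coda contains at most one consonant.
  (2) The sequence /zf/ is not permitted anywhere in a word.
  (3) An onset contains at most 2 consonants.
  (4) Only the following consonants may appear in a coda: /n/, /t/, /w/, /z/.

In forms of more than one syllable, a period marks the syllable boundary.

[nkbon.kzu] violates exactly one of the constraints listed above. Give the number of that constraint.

3

[nkbon.kzu]: syllable 1 onset /nkb/ has 3 consonants (> 2).
This is a violation of constraint 3: "An onset contains at most 2 consonants."
The remaining constraints (1, 2, 4) are satisfied.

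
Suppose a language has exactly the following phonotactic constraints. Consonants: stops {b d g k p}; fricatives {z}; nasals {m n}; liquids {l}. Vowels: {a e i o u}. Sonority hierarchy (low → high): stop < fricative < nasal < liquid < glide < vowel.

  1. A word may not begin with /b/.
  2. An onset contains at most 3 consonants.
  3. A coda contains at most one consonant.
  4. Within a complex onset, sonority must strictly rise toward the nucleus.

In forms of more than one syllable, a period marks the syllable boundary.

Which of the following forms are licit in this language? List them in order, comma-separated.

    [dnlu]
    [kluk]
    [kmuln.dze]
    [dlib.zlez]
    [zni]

[dnlu] — σ1 onset /dnl/ (1→3→4 rises), coda /∅/ ok → licit
[kluk] — σ1 onset /kl/ (1→4 rises), coda /k/ ok → licit
[kmuln.dze] — violates constraint 3: syllable 1 coda /ln/ has 2 consonants (> 1) → illicit
[dlib.zlez] — σ1 onset /dl/ (1→4 rises), coda /b/ ok; σ2 onset /zl/ (2→4 rises), coda /z/ ok → licit
[zni] — σ1 onset /zn/ (2→3 rises), coda /∅/ ok → licit

[dnlu], [kluk], [dlib.zlez], [zni]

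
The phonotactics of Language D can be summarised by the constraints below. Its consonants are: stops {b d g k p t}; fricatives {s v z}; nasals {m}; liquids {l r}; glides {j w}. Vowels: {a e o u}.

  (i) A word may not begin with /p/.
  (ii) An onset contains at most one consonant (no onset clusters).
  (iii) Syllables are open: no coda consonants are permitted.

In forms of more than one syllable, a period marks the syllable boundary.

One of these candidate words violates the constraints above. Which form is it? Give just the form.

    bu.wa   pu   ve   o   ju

bu.wa — σ1 onset /b/, coda /∅/ ok; σ2 onset /w/, coda /∅/ ok → licit
pu — violates constraint (i): word begins with /p/ → illicit
ve — σ1 onset /v/, coda /∅/ ok → licit
o — σ1 onset /∅/, coda /∅/ ok → licit
ju — σ1 onset /j/, coda /∅/ ok → licit

pu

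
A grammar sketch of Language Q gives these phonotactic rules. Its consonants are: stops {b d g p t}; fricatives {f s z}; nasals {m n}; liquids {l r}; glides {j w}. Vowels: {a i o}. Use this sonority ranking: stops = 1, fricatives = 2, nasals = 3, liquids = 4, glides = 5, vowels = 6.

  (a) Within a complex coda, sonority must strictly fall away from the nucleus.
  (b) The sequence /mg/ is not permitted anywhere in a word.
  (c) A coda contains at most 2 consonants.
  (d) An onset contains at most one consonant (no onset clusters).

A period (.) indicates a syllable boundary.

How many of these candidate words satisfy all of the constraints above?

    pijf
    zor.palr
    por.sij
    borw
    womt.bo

pijf — σ1 onset /p/, coda /jf/ (5→2 falls) ok → well-formed
zor.palr — violates constraint (a): syllable 2 coda /lr/: /l/ (liquid, 4) → /r/ (liquid, 4) does not fall → ill-formed
por.sij — σ1 onset /p/, coda /r/ ok; σ2 onset /s/, coda /j/ ok → well-formed
borw — violates constraint (a): syllable 1 coda /rw/: /r/ (liquid, 4) → /w/ (glide, 5) does not fall → ill-formed
womt.bo — σ1 onset /w/, coda /mt/ (3→1 falls) ok; σ2 onset /b/, coda /∅/ ok → well-formed
Well-formed: pijf, por.sij, womt.bo → 3.

3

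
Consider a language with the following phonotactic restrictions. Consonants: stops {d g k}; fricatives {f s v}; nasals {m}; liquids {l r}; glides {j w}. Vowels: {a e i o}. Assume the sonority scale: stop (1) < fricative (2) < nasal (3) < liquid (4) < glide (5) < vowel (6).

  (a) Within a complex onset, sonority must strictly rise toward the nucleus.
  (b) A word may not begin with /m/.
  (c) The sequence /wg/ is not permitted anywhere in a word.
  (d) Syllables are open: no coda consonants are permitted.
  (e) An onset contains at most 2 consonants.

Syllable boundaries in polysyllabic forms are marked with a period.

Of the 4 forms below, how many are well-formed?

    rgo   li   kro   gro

3

rgo — violates constraint (a): syllable 1 onset /rg/: /r/ (liquid, 4) → /g/ (stop, 1) does not rise → ill-formed
li — σ1 onset /l/, coda /∅/ ok → well-formed
kro — σ1 onset /kr/ (1→4 rises), coda /∅/ ok → well-formed
gro — σ1 onset /gr/ (1→4 rises), coda /∅/ ok → well-formed
Well-formed: li, kro, gro → 3.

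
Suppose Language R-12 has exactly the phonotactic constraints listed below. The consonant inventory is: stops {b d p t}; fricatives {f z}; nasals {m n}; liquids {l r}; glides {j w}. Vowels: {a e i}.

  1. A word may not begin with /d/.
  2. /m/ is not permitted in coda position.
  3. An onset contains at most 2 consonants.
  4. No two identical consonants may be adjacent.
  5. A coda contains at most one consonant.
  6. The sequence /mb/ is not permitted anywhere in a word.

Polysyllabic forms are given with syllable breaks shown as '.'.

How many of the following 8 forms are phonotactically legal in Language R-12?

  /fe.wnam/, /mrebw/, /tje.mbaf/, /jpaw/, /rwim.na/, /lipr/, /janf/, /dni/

/fe.wnam/ — violates constraint 2: syllable 2 coda contains /m/ → phonotactically illegal
/mrebw/ — violates constraint 5: syllable 1 coda /bw/ has 2 consonants (> 1) → phonotactically illegal
/tje.mbaf/ — violates constraint 6: contains banned sequence /mb/ → phonotactically illegal
/jpaw/ — σ1 onset /jp/ (2C), coda /w/ ok → phonotactically legal
/rwim.na/ — violates constraint 2: syllable 1 coda contains /m/ → phonotactically illegal
/lipr/ — violates constraint 5: syllable 1 coda /pr/ has 2 consonants (> 1) → phonotactically illegal
/janf/ — violates constraint 5: syllable 1 coda /nf/ has 2 consonants (> 1) → phonotactically illegal
/dni/ — violates constraint 1: word begins with /d/ → phonotactically illegal
Phonotactically legal: /jpaw/ → 1.

1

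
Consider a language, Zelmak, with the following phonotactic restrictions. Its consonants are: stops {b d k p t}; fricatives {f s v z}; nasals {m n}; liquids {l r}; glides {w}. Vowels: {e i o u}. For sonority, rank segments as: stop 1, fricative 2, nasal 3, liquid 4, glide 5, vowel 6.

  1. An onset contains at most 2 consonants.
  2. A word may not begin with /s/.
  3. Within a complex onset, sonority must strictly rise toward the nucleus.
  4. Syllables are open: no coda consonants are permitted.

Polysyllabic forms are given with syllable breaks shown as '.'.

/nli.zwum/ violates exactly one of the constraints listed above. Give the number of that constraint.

4

/nli.zwum/: syllable 2 coda /m/ has 1 consonant (> 0).
This is a violation of constraint 4: "Syllables are open: no coda consonants are permitted."
The remaining constraints (1, 2, 3) are satisfied.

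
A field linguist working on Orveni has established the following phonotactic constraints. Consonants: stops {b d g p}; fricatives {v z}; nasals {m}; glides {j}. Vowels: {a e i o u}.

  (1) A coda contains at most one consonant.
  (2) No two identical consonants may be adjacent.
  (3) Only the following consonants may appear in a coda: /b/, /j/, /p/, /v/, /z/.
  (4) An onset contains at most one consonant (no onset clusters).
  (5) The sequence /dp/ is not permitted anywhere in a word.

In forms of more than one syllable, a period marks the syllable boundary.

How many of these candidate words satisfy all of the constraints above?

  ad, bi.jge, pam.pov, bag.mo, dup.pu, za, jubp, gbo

1

ad — violates constraint 3: syllable 1 coda contains /d/, which is not a licensed coda consonant → ill-formed
bi.jge — violates constraint 4: syllable 2 onset /jg/ has 2 consonants (> 1) → ill-formed
pam.pov — violates constraint 3: syllable 1 coda contains /m/, which is not a licensed coda consonant → ill-formed
bag.mo — violates constraint 3: syllable 1 coda contains /g/, which is not a licensed coda consonant → ill-formed
dup.pu — violates constraint 2: adjacent identical consonants /pp/ → ill-formed
za — σ1 onset /z/, coda /∅/ ok → well-formed
jubp — violates constraint 1: syllable 1 coda /bp/ has 2 consonants (> 1) → ill-formed
gbo — violates constraint 4: syllable 1 onset /gb/ has 2 consonants (> 1) → ill-formed
Well-formed: za → 1.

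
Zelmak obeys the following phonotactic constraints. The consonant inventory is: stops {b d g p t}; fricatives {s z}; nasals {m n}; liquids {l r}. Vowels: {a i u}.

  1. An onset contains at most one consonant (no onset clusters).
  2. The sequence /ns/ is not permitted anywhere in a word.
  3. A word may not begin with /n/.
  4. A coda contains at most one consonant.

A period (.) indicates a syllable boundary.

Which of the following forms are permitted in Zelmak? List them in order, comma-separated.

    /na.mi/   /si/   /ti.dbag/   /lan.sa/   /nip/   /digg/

/na.mi/ — violates constraint 3: word begins with /n/ → not permitted
/si/ — σ1 onset /s/, coda /∅/ ok → permitted
/ti.dbag/ — violates constraint 1: syllable 2 onset /db/ has 2 consonants (> 1) → not permitted
/lan.sa/ — violates constraint 2: contains banned sequence /ns/ → not permitted
/nip/ — violates constraint 3: word begins with /n/ → not permitted
/digg/ — violates constraint 4: syllable 1 coda /gg/ has 2 consonants (> 1) → not permitted

/si/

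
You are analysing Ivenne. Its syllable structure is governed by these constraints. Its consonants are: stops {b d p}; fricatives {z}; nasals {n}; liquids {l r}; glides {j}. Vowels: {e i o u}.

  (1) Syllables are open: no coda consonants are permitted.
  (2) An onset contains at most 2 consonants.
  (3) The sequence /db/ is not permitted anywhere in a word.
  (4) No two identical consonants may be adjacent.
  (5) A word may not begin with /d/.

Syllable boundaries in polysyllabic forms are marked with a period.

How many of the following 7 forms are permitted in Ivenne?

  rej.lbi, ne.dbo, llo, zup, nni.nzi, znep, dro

rej.lbi — violates constraint 1: syllable 1 coda /j/ has 1 consonant (> 0) → not permitted
ne.dbo — violates constraint 3: contains banned sequence /db/ → not permitted
llo — violates constraint 4: adjacent identical consonants /ll/ → not permitted
zup — violates constraint 1: syllable 1 coda /p/ has 1 consonant (> 0) → not permitted
nni.nzi — violates constraint 4: adjacent identical consonants /nn/ → not permitted
znep — violates constraint 1: syllable 1 coda /p/ has 1 consonant (> 0) → not permitted
dro — violates constraint 5: word begins with /d/ → not permitted
No form is permitted → 0.

0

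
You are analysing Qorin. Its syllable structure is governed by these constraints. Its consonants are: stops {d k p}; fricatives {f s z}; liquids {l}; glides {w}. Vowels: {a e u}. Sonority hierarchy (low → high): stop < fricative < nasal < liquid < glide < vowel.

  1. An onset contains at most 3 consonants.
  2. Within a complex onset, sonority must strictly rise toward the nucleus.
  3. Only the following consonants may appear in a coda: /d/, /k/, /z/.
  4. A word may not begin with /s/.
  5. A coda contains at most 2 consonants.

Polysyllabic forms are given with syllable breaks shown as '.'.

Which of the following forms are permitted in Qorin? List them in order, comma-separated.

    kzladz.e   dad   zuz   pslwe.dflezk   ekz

kzladz.e — σ1 onset /kzl/ (1→2→4 rises), coda /dz/ (2C) ok; σ2 onset /∅/, coda /∅/ ok → permitted
dad — σ1 onset /d/, coda /d/ ok → permitted
zuz — σ1 onset /z/, coda /z/ ok → permitted
pslwe.dflezk — violates constraint 1: syllable 1 onset /pslw/ has 4 consonants (> 3) → not permitted
ekz — σ1 onset /∅/, coda /kz/ (2C) ok → permitted

kzladz.e, dad, zuz, ekz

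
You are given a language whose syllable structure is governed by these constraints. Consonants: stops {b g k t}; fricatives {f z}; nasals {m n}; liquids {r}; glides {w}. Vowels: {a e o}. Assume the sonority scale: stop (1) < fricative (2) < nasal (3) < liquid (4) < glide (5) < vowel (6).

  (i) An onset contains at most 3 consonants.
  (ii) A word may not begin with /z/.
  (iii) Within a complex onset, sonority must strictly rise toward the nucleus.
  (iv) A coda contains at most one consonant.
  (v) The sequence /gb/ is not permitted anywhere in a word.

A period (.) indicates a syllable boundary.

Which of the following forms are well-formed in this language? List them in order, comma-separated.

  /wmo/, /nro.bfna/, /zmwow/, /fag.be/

/nro.bfna/

/wmo/ — violates constraint (iii): syllable 1 onset /wm/: /w/ (glide, 5) → /m/ (nasal, 3) does not rise → ill-formed
/nro.bfna/ — σ1 onset /nr/ (3→4 rises), coda /∅/ ok; σ2 onset /bfn/ (1→2→3 rises), coda /∅/ ok → well-formed
/zmwow/ — violates constraint (ii): word begins with /z/ → ill-formed
/fag.be/ — violates constraint (v): contains banned sequence /gb/ → ill-formed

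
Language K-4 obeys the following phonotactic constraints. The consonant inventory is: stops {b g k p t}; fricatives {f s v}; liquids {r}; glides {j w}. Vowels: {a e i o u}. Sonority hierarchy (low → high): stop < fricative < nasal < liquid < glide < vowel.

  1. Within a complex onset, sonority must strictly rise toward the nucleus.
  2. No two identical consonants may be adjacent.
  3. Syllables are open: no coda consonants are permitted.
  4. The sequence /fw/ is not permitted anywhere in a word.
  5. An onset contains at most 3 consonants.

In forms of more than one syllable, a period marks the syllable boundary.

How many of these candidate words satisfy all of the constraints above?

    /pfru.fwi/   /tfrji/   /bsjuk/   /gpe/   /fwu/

0

/pfru.fwi/ — violates constraint 4: contains banned sequence /fw/ → phonotactically illegal
/tfrji/ — violates constraint 5: syllable 1 onset /tfrj/ has 4 consonants (> 3) → phonotactically illegal
/bsjuk/ — violates constraint 3: syllable 1 coda /k/ has 1 consonant (> 0) → phonotactically illegal
/gpe/ — violates constraint 1: syllable 1 onset /gp/: /g/ (stop, 1) → /p/ (stop, 1) does not rise → phonotactically illegal
/fwu/ — violates constraint 4: contains banned sequence /fw/ → phonotactically illegal
No form is phonotactically legal → 0.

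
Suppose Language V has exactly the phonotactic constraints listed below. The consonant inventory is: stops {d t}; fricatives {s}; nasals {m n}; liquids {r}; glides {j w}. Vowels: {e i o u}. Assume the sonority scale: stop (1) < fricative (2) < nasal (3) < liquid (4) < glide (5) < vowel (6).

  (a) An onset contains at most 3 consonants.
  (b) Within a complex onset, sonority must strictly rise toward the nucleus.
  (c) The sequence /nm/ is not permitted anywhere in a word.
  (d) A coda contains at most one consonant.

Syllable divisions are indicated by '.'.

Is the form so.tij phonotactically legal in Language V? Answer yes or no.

yes

so.tij — σ1 onset /s/, coda /∅/ ok; σ2 onset /t/, coda /j/ ok → phonotactically legal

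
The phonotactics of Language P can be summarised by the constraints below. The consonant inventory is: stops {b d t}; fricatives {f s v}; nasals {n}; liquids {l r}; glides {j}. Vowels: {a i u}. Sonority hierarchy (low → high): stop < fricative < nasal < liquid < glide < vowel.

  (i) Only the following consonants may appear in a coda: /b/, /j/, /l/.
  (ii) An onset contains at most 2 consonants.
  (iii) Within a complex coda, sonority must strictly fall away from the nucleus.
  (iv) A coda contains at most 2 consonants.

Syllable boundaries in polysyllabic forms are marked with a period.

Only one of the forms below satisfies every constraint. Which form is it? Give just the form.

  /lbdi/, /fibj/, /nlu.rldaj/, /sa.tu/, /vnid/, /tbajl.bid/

/sa.tu/

/lbdi/ — violates constraint (ii): syllable 1 onset /lbd/ has 3 consonants (> 2) → phonotactically illegal
/fibj/ — violates constraint (iii): syllable 1 coda /bj/: /b/ (stop, 1) → /j/ (glide, 5) does not fall → phonotactically illegal
/nlu.rldaj/ — violates constraint (ii): syllable 2 onset /rld/ has 3 consonants (> 2) → phonotactically illegal
/sa.tu/ — σ1 onset /s/, coda /∅/ ok; σ2 onset /t/, coda /∅/ ok → phonotactically legal
/vnid/ — violates constraint (i): syllable 1 coda contains /d/, which is not a licensed coda consonant → phonotactically illegal
/tbajl.bid/ — violates constraint (i): syllable 2 coda contains /d/, which is not a licensed coda consonant → phonotactically illegal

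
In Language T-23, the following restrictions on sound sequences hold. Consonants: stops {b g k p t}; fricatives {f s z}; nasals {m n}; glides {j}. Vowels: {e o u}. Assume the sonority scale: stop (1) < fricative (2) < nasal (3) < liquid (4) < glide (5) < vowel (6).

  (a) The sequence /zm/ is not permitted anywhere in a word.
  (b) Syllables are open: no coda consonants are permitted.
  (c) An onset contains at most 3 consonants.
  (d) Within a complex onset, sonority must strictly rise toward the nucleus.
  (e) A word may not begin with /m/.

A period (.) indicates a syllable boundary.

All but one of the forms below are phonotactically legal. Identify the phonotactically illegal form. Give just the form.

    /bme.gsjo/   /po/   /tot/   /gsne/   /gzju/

/bme.gsjo/ — σ1 onset /bm/ (1→3 rises), coda /∅/ ok; σ2 onset /gsj/ (1→2→5 rises), coda /∅/ ok → phonotactically legal
/po/ — σ1 onset /p/, coda /∅/ ok → phonotactically legal
/tot/ — violates constraint (b): syllable 1 coda /t/ has 1 consonant (> 0) → phonotactically illegal
/gsne/ — σ1 onset /gsn/ (1→2→3 rises), coda /∅/ ok → phonotactically legal
/gzju/ — σ1 onset /gzj/ (1→2→5 rises), coda /∅/ ok → phonotactically legal

/tot/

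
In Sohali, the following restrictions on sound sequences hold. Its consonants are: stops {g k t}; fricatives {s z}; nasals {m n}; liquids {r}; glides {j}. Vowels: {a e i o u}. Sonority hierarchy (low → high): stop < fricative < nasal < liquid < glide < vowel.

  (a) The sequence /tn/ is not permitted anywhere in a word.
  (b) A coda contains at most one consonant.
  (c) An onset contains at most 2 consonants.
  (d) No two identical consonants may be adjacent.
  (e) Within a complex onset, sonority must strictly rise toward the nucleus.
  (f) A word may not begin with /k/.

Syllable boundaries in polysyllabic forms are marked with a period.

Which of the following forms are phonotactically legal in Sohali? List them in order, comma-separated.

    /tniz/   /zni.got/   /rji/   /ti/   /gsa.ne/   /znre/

/tniz/ — violates constraint (a): contains banned sequence /tn/ → phonotactically illegal
/zni.got/ — σ1 onset /zn/ (2→3 rises), coda /∅/ ok; σ2 onset /g/, coda /t/ ok → phonotactically legal
/rji/ — σ1 onset /rj/ (4→5 rises), coda /∅/ ok → phonotactically legal
/ti/ — σ1 onset /t/, coda /∅/ ok → phonotactically legal
/gsa.ne/ — σ1 onset /gs/ (1→2 rises), coda /∅/ ok; σ2 onset /n/, coda /∅/ ok → phonotactically legal
/znre/ — violates constraint (c): syllable 1 onset /znr/ has 3 consonants (> 2) → phonotactically illegal

/zni.got/, /rji/, /ti/, /gsa.ne/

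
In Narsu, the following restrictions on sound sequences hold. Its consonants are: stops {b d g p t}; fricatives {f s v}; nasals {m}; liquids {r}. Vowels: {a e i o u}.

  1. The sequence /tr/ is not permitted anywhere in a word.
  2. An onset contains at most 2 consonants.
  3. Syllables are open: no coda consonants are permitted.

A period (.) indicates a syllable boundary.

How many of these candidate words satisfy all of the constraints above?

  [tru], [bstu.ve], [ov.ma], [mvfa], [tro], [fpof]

0

[tru] — violates constraint 1: contains banned sequence /tr/ → ill-formed
[bstu.ve] — violates constraint 2: syllable 1 onset /bst/ has 3 consonants (> 2) → ill-formed
[ov.ma] — violates constraint 3: syllable 1 coda /v/ has 1 consonant (> 0) → ill-formed
[mvfa] — violates constraint 2: syllable 1 onset /mvf/ has 3 consonants (> 2) → ill-formed
[tro] — violates constraint 1: contains banned sequence /tr/ → ill-formed
[fpof] — violates constraint 3: syllable 1 coda /f/ has 1 consonant (> 0) → ill-formed
No form is well-formed → 0.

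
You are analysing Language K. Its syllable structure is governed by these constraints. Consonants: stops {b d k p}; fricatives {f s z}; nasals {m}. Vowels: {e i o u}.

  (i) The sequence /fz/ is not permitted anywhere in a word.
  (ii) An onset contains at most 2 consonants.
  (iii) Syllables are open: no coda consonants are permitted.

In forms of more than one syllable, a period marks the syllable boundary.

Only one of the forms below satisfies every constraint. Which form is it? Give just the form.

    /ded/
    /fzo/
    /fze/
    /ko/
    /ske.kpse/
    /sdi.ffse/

/ko/

/ded/ — violates constraint (iii): syllable 1 coda /d/ has 1 consonant (> 0) → ill-formed
/fzo/ — violates constraint (i): contains banned sequence /fz/ → ill-formed
/fze/ — violates constraint (i): contains banned sequence /fz/ → ill-formed
/ko/ — σ1 onset /k/, coda /∅/ ok → well-formed
/ske.kpse/ — violates constraint (ii): syllable 2 onset /kps/ has 3 consonants (> 2) → ill-formed
/sdi.ffse/ — violates constraint (ii): syllable 2 onset /ffs/ has 3 consonants (> 2) → ill-formed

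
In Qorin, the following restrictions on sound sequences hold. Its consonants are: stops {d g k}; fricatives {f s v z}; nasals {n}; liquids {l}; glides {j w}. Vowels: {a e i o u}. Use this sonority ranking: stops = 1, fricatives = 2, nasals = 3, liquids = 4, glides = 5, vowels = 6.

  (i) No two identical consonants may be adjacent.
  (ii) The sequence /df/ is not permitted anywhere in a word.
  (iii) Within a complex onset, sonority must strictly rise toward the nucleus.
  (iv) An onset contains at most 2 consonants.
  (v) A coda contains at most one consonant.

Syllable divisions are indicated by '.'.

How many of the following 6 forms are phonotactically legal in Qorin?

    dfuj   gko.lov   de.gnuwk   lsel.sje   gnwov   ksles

0

dfuj — violates constraint (ii): contains banned sequence /df/ → phonotactically illegal
gko.lov — violates constraint (iii): syllable 1 onset /gk/: /g/ (stop, 1) → /k/ (stop, 1) does not rise → phonotactically illegal
de.gnuwk — violates constraint (v): syllable 2 coda /wk/ has 2 consonants (> 1) → phonotactically illegal
lsel.sje — violates constraint (iii): syllable 1 onset /ls/: /l/ (liquid, 4) → /s/ (fricative, 2) does not rise → phonotactically illegal
gnwov — violates constraint (iv): syllable 1 onset /gnw/ has 3 consonants (> 2) → phonotactically illegal
ksles — violates constraint (iv): syllable 1 onset /ksl/ has 3 consonants (> 2) → phonotactically illegal
No form is phonotactically legal → 0.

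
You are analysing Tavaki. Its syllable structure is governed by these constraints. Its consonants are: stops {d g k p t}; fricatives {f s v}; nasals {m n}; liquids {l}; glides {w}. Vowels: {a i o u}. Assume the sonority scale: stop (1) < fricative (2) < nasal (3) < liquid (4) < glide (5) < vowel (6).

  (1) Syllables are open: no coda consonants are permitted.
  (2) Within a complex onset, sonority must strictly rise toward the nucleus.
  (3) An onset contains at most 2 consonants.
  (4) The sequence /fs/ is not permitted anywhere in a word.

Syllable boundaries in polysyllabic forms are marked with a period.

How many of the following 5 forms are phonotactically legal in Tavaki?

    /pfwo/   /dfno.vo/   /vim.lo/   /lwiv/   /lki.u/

/pfwo/ — violates constraint 3: syllable 1 onset /pfw/ has 3 consonants (> 2) → phonotactically illegal
/dfno.vo/ — violates constraint 3: syllable 1 onset /dfn/ has 3 consonants (> 2) → phonotactically illegal
/vim.lo/ — violates constraint 1: syllable 1 coda /m/ has 1 consonant (> 0) → phonotactically illegal
/lwiv/ — violates constraint 1: syllable 1 coda /v/ has 1 consonant (> 0) → phonotactically illegal
/lki.u/ — violates constraint 2: syllable 1 onset /lk/: /l/ (liquid, 4) → /k/ (stop, 1) does not rise → phonotactically illegal
No form is phonotactically legal → 0.

0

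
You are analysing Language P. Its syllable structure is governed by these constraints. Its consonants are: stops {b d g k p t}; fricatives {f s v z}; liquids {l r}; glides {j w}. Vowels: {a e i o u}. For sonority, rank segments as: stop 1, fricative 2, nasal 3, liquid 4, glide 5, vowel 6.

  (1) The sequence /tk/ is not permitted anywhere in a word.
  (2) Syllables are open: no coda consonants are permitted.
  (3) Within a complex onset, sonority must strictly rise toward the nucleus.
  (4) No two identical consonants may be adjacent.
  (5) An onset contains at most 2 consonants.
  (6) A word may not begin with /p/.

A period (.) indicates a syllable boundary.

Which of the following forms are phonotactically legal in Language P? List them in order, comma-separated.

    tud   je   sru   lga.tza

tud — violates constraint 2: syllable 1 coda /d/ has 1 consonant (> 0) → phonotactically illegal
je — σ1 onset /j/, coda /∅/ ok → phonotactically legal
sru — σ1 onset /sr/ (2→4 rises), coda /∅/ ok → phonotactically legal
lga.tza — violates constraint 3: syllable 1 onset /lg/: /l/ (liquid, 4) → /g/ (stop, 1) does not rise → phonotactically illegal

je, sru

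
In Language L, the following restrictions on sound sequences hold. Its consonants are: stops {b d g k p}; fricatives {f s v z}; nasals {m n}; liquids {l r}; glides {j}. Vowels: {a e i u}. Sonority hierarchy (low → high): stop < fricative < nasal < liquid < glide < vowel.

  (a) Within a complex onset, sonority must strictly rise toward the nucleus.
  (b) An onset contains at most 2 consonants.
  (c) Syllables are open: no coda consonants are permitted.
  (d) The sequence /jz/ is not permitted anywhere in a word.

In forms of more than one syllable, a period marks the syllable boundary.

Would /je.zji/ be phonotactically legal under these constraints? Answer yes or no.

yes

/je.zji/ — σ1 onset /j/, coda /∅/ ok; σ2 onset /zj/ (2→5 rises), coda /∅/ ok → phonotactically legal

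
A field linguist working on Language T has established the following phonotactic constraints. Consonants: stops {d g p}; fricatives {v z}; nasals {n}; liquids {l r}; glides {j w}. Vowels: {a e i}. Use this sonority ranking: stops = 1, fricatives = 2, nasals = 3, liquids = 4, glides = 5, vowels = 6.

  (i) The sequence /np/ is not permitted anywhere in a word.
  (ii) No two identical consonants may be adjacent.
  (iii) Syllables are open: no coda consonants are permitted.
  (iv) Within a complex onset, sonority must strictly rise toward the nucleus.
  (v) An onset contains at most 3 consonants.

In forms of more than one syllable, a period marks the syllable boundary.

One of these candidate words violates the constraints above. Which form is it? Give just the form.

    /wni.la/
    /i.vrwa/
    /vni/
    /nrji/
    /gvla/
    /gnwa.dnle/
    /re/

/wni.la/

/wni.la/ — violates constraint (iv): syllable 1 onset /wn/: /w/ (glide, 5) → /n/ (nasal, 3) does not rise → illicit
/i.vrwa/ — σ1 onset /∅/, coda /∅/ ok; σ2 onset /vrw/ (2→4→5 rises), coda /∅/ ok → licit
/vni/ — σ1 onset /vn/ (2→3 rises), coda /∅/ ok → licit
/nrji/ — σ1 onset /nrj/ (3→4→5 rises), coda /∅/ ok → licit
/gvla/ — σ1 onset /gvl/ (1→2→4 rises), coda /∅/ ok → licit
/gnwa.dnle/ — σ1 onset /gnw/ (1→3→5 rises), coda /∅/ ok; σ2 onset /dnl/ (1→3→4 rises), coda /∅/ ok → licit
/re/ — σ1 onset /r/, coda /∅/ ok → licit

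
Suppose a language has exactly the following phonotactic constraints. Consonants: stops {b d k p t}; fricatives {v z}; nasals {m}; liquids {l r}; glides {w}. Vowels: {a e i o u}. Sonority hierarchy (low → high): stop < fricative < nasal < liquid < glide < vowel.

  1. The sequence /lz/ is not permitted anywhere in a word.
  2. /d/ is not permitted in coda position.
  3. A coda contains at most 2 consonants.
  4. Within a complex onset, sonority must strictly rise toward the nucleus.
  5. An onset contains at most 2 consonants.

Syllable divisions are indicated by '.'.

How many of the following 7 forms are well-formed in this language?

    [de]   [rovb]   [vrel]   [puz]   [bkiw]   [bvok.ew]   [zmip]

[de] — σ1 onset /d/, coda /∅/ ok → well-formed
[rovb] — σ1 onset /r/, coda /vb/ (2C) ok → well-formed
[vrel] — σ1 onset /vr/ (2→4 rises), coda /l/ ok → well-formed
[puz] — σ1 onset /p/, coda /z/ ok → well-formed
[bkiw] — violates constraint 4: syllable 1 onset /bk/: /b/ (stop, 1) → /k/ (stop, 1) does not rise → ill-formed
[bvok.ew] — σ1 onset /bv/ (1→2 rises), coda /k/ ok; σ2 onset /∅/, coda /w/ ok → well-formed
[zmip] — σ1 onset /zm/ (2→3 rises), coda /p/ ok → well-formed
Well-formed: [de], [rovb], [vrel], [puz], [bvok.ew], [zmip] → 6.

6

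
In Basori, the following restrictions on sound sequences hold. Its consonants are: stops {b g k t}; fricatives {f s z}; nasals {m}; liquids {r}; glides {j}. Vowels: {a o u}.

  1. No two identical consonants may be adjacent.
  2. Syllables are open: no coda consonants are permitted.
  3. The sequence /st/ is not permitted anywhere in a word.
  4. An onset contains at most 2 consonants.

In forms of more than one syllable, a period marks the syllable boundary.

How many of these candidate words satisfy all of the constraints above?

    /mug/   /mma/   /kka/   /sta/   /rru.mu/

0

/mug/ — violates constraint 2: syllable 1 coda /g/ has 1 consonant (> 0) → phonotactically illegal
/mma/ — violates constraint 1: adjacent identical consonants /mm/ → phonotactically illegal
/kka/ — violates constraint 1: adjacent identical consonants /kk/ → phonotactically illegal
/sta/ — violates constraint 3: contains banned sequence /st/ → phonotactically illegal
/rru.mu/ — violates constraint 1: adjacent identical consonants /rr/ → phonotactically illegal
No form is phonotactically legal → 0.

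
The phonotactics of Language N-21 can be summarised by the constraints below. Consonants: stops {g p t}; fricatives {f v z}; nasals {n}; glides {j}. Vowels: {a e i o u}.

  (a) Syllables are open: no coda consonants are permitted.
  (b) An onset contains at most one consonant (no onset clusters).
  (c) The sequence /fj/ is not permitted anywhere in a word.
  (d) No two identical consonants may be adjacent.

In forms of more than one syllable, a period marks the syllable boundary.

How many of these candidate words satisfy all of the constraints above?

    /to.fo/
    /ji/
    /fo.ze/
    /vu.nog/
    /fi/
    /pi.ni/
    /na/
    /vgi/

/to.fo/ — σ1 onset /t/, coda /∅/ ok; σ2 onset /f/, coda /∅/ ok → licit
/ji/ — σ1 onset /j/, coda /∅/ ok → licit
/fo.ze/ — σ1 onset /f/, coda /∅/ ok; σ2 onset /z/, coda /∅/ ok → licit
/vu.nog/ — violates constraint (a): syllable 2 coda /g/ has 1 consonant (> 0) → illicit
/fi/ — σ1 onset /f/, coda /∅/ ok → licit
/pi.ni/ — σ1 onset /p/, coda /∅/ ok; σ2 onset /n/, coda /∅/ ok → licit
/na/ — σ1 onset /n/, coda /∅/ ok → licit
/vgi/ — violates constraint (b): syllable 1 onset /vg/ has 2 consonants (> 1) → illicit
Licit: /to.fo/, /ji/, /fo.ze/, /fi/, /pi.ni/, /na/ → 6.

6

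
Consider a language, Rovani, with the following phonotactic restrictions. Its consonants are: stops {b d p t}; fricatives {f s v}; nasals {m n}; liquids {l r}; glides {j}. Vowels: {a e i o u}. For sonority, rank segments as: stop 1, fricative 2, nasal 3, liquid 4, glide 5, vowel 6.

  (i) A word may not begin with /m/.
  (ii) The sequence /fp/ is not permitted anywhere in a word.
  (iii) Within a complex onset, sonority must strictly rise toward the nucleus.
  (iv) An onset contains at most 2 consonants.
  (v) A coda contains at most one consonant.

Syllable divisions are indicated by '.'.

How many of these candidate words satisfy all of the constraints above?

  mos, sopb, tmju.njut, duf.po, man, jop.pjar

1

mos — violates constraint (i): word begins with /m/ → phonotactically illegal
sopb — violates constraint (v): syllable 1 coda /pb/ has 2 consonants (> 1) → phonotactically illegal
tmju.njut — violates constraint (iv): syllable 1 onset /tmj/ has 3 consonants (> 2) → phonotactically illegal
duf.po — violates constraint (ii): contains banned sequence /fp/ → phonotactically illegal
man — violates constraint (i): word begins with /m/ → phonotactically illegal
jop.pjar — σ1 onset /j/, coda /p/ ok; σ2 onset /pj/ (1→5 rises), coda /r/ ok → phonotactically legal
Phonotactically legal: jop.pjar → 1.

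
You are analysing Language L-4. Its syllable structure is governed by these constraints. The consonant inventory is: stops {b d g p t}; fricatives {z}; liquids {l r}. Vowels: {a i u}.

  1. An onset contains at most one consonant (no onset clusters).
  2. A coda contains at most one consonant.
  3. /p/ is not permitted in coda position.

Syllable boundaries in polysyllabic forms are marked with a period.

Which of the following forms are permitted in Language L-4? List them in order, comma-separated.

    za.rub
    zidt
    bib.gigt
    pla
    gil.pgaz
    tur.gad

za.rub — σ1 onset /z/, coda /∅/ ok; σ2 onset /r/, coda /b/ ok → permitted
zidt — violates constraint 2: syllable 1 coda /dt/ has 2 consonants (> 1) → not permitted
bib.gigt — violates constraint 2: syllable 2 coda /gt/ has 2 consonants (> 1) → not permitted
pla — violates constraint 1: syllable 1 onset /pl/ has 2 consonants (> 1) → not permitted
gil.pgaz — violates constraint 1: syllable 2 onset /pg/ has 2 consonants (> 1) → not permitted
tur.gad — σ1 onset /t/, coda /r/ ok; σ2 onset /g/, coda /d/ ok → permitted

za.rub, tur.gad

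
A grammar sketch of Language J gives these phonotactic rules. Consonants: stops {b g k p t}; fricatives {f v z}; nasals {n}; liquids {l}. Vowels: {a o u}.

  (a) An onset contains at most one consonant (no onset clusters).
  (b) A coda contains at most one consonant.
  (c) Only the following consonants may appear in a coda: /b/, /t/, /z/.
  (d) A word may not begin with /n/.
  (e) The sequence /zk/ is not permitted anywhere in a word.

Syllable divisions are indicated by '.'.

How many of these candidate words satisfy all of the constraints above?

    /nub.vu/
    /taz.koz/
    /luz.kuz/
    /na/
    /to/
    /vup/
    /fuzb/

1

/nub.vu/ — violates constraint (d): word begins with /n/ → illicit
/taz.koz/ — violates constraint (e): contains banned sequence /zk/ → illicit
/luz.kuz/ — violates constraint (e): contains banned sequence /zk/ → illicit
/na/ — violates constraint (d): word begins with /n/ → illicit
/to/ — σ1 onset /t/, coda /∅/ ok → licit
/vup/ — violates constraint (c): syllable 1 coda contains /p/, which is not a licensed coda consonant → illicit
/fuzb/ — violates constraint (b): syllable 1 coda /zb/ has 2 consonants (> 1) → illicit
Licit: /to/ → 1.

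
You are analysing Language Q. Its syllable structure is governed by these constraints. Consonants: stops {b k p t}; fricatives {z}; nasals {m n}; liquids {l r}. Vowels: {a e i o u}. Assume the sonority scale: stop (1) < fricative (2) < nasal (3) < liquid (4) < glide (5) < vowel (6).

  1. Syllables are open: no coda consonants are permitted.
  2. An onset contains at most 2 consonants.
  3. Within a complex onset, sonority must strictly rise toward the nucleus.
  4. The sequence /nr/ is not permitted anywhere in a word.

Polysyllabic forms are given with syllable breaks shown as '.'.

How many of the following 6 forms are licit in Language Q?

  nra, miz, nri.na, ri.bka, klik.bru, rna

nra — violates constraint 4: contains banned sequence /nr/ → illicit
miz — violates constraint 1: syllable 1 coda /z/ has 1 consonant (> 0) → illicit
nri.na — violates constraint 4: contains banned sequence /nr/ → illicit
ri.bka — violates constraint 3: syllable 2 onset /bk/: /b/ (stop, 1) → /k/ (stop, 1) does not rise → illicit
klik.bru — violates constraint 1: syllable 1 coda /k/ has 1 consonant (> 0) → illicit
rna — violates constraint 3: syllable 1 onset /rn/: /r/ (liquid, 4) → /n/ (nasal, 3) does not rise → illicit
No form is licit → 0.

0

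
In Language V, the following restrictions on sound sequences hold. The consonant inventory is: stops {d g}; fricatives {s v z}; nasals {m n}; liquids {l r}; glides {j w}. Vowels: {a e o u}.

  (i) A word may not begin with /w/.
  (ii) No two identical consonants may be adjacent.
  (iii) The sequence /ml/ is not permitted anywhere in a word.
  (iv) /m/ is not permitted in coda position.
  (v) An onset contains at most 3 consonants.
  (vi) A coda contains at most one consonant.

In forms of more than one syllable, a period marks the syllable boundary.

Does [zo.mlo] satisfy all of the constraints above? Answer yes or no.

[zo.mlo] — violates constraint (iii): contains banned sequence /ml/ → illicit

no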